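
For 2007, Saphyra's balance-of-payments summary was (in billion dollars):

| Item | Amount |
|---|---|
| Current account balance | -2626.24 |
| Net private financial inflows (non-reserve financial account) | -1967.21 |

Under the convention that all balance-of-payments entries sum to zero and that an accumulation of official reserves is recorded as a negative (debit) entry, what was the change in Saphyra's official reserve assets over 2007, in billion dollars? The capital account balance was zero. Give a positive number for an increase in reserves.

Official reserve transactions balance = -((-2626.24) + (-1967.21)) = 4593.45
An accumulation of reserves is recorded as a debit (negative entry), so the change in the stock of reserves is the negative of that balance.
Change in official reserves = -(4593.45) = -4593.45

-4593.45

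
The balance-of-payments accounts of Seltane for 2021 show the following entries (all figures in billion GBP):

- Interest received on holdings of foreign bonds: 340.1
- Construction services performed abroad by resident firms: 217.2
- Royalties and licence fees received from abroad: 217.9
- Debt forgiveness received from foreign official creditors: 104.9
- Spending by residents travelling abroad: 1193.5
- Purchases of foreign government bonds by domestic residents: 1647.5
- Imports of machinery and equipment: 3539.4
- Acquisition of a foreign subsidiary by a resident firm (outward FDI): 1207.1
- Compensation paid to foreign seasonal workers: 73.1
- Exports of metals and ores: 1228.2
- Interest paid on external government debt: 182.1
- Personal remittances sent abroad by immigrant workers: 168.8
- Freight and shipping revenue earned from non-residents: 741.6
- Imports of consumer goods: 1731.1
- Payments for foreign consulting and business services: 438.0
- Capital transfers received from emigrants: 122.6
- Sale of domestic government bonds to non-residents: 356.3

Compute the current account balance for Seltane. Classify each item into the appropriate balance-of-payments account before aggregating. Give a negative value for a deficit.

-4581.0

Goods: -1731.1 - 3539.4 + 1228.2 = -4042.3
Services: 217.2 + 217.9 - 1193.5 + 741.6 - 438.0 = -454.8
Primary income: -182.1 + 340.1 - 73.1 = 84.9
Secondary income: -168.8
Current account = (-4042.3) + (-454.8) + 84.9 + (-168.8) = -4581.0
(Excluded from the current account — capital account: debt forgiveness received from foreign official creditors 104.9, capital transfers received from emigrants 122.6; financial account: purchases of foreign government bonds by domestic residents 1647.5, acquisition of a foreign subsidiary by a resident firm (outward FDI) 1207.1, sale of domestic government bonds to non-residents 356.3.)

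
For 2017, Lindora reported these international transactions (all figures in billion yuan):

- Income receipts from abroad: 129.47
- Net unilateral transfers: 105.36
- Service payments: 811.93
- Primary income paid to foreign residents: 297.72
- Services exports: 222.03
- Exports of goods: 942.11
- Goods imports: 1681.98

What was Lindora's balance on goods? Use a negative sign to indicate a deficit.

-739.87

Goods balance = 942.11 - 1681.98 = -739.87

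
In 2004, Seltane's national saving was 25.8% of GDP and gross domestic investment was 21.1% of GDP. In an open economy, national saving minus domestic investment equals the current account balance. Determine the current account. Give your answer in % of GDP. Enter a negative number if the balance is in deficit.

CA = S - I = 25.8 - 21.1 = 4.7

4.7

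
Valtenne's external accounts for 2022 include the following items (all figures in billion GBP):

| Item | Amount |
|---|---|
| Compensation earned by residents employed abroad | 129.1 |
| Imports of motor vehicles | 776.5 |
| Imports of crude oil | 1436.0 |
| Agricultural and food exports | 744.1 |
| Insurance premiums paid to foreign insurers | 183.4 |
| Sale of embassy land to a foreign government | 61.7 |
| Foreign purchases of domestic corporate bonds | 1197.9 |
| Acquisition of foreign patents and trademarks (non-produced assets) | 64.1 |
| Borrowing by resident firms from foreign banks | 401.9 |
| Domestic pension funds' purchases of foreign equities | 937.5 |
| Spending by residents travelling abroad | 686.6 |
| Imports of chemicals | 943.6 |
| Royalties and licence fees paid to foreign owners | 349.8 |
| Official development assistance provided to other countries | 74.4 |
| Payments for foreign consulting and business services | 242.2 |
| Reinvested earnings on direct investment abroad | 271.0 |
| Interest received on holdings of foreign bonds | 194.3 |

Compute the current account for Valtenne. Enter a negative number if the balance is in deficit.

-3354.0

Goods: 744.1 - 1436.0 - 776.5 - 943.6 = -2412.0
Services: -349.8 - 183.4 - 242.2 - 686.6 = -1462.0
Primary income: 129.1 + 271.0 + 194.3 = 594.4
Secondary income: -74.4
Current account = (-2412.0) + (-1462.0) + 594.4 + (-74.4) = -3354.0
(Excluded from the current account — capital account: sale of embassy land to a foreign government 61.7, acquisition of foreign patents and trademarks (non-produced assets) 64.1; financial account: foreign purchases of domestic corporate bonds 1197.9, borrowing by resident firms from foreign banks 401.9, domestic pension funds' purchases of foreign equities 937.5.)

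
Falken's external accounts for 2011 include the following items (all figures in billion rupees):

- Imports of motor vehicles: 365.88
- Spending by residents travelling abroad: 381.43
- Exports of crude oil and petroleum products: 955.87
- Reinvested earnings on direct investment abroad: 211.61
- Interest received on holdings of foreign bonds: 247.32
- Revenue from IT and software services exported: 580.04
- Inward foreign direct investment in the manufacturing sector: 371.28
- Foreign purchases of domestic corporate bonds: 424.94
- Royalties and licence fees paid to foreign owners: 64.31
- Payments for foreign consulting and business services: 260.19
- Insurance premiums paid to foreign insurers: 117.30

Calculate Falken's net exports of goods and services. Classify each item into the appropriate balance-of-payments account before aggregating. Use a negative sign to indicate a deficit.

Goods: 955.87 - 365.88 = 589.99
Services: 580.04 - 381.43 - 260.19 - 117.30 - 64.31 = -243.19
Trade balance = 589.99 + (-243.19) = 346.80
(Excluded from the trade balance — primary income: reinvested earnings on direct investment abroad 211.61, interest received on holdings of foreign bonds 247.32; financial account: inward foreign direct investment in the manufacturing sector 371.28, foreign purchases of domestic corporate bonds 424.94.)

346.80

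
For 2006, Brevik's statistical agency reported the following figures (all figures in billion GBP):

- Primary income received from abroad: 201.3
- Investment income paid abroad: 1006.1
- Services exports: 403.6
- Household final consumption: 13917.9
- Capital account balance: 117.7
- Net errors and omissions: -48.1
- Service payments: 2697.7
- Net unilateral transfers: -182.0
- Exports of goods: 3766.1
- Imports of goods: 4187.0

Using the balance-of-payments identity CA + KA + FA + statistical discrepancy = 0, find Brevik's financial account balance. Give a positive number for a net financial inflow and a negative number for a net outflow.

3632.2

Goods balance = 3766.1 - 4187.0 = -420.9
Services balance = 403.6 - 2697.7 = -2294.1
Trade balance (goods + services) = -420.9 + (-2294.1) = -2715.0
Net primary income = 201.3 - 1006.1 = -804.8
Net secondary income = -182.0
Current account = -2715.0 + (-804.8) + (-182.0) = -3701.8
Financial account = -(-3701.8 + 117.7 + (-48.1)) = 3632.2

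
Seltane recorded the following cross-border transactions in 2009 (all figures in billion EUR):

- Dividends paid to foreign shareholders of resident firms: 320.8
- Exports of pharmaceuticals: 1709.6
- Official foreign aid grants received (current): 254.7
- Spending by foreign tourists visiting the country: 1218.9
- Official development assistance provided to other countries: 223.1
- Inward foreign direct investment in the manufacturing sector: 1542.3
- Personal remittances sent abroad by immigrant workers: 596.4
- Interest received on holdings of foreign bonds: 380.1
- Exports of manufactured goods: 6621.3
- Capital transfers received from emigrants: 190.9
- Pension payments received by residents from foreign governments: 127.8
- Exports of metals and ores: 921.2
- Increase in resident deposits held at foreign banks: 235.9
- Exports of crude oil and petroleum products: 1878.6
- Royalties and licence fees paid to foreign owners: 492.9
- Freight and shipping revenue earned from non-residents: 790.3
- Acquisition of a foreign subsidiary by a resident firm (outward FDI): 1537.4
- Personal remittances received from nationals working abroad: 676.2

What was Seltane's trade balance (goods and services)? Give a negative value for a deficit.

Goods: 1878.6 + 6621.3 + 1709.6 + 921.2 = 11130.7
Services: 790.3 - 492.9 + 1218.9 = 1516.3
Trade balance = 11130.7 + 1516.3 = 12647.0
(Excluded from the trade balance — primary income: dividends paid to foreign shareholders of resident firms 320.8, interest received on holdings of foreign bonds 380.1; secondary income: official foreign aid grants received (current) 254.7, official development assistance provided to other countries 223.1, personal remittances sent abroad by immigrant workers 596.4, pension payments received by residents from foreign governments 127.8, personal remittances received from nationals working abroad 676.2; financial account: inward foreign direct investment in the manufacturing sector 1542.3, increase in resident deposits held at foreign banks 235.9, acquisition of a foreign subsidiary by a resident firm (outward FDI) 1537.4; capital account: capital transfers received from emigrants 190.9.)

12647.0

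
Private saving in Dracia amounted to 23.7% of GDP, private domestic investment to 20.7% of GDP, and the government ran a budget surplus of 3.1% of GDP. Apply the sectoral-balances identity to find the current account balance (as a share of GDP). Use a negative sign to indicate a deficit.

6.1

By the sectoral-balances identity, CA = (S_private - I) + (T - G).
Private balance = 23.7 - 20.7 = 3.0
Government balance (T - G) = 3.1
CA = 3.0 + 3.1 = 6.1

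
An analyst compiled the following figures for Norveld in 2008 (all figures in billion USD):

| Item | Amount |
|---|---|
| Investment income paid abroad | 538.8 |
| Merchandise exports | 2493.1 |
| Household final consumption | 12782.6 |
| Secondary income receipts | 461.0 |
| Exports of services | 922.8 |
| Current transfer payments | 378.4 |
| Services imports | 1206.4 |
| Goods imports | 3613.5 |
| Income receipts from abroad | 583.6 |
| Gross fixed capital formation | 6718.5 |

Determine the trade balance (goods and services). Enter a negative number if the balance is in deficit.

Goods balance = 2493.1 - 3613.5 = -1120.4
Services balance = 922.8 - 1206.4 = -283.6
Trade balance (goods + services) = -1120.4 + (-283.6) = -1404.0

-1404.0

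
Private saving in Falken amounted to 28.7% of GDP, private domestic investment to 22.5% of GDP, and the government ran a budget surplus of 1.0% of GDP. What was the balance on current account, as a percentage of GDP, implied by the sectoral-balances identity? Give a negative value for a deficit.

By the sectoral-balances identity, CA = (S_private - I) + (T - G).
Private balance = 28.7 - 22.5 = 6.2
Government balance (T - G) = 1.0
CA = 6.2 + 1.0 = 7.2

7.2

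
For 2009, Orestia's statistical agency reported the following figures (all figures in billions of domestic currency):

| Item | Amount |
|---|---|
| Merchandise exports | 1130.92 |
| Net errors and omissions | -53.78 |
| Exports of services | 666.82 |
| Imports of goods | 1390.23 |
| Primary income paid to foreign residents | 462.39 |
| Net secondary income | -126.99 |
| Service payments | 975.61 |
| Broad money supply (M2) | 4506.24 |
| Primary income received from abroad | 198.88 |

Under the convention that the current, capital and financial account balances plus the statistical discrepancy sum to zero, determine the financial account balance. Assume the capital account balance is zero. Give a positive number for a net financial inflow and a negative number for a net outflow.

1012.38

Goods balance = 1130.92 - 1390.23 = -259.31
Services balance = 666.82 - 975.61 = -308.79
Trade balance (goods + services) = -259.31 + (-308.79) = -568.10
Net primary income = 198.88 - 462.39 = -263.51
Net secondary income = -126.99
Current account = -568.10 + (-263.51) + (-126.99) = -958.60
Financial account = -(-958.60 + (-53.78)) = 1012.38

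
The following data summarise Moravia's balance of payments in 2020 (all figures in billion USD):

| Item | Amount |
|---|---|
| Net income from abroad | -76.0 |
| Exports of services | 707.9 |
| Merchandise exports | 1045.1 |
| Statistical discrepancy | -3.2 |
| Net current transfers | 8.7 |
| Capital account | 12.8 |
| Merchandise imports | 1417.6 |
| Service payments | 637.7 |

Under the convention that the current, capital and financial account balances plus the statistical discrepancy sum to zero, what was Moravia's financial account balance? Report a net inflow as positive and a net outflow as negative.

Goods balance = 1045.1 - 1417.6 = -372.5
Services balance = 707.9 - 637.7 = 70.2
Trade balance (goods + services) = -372.5 + 70.2 = -302.3
Net primary income = -76.0
Net secondary income = 8.7
Current account = -302.3 + (-76.0) + 8.7 = -369.6
Financial account = -(-369.6 + 12.8 + (-3.2)) = 360.0

360.0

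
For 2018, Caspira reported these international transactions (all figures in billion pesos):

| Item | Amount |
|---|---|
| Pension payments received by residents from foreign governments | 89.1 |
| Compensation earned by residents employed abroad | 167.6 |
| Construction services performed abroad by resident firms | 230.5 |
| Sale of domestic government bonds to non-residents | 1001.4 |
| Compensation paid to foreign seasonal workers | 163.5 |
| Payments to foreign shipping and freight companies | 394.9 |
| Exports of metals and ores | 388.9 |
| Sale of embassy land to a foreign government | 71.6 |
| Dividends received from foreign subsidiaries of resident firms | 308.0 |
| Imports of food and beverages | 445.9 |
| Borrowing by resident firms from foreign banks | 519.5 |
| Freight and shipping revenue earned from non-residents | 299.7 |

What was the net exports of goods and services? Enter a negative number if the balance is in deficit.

78.3

Goods: -445.9 + 388.9 = -57.0
Services: 299.7 - 394.9 + 230.5 = 135.3
Trade balance = -57.0 + 135.3 = 78.3
(Excluded from the trade balance — secondary income: pension payments received by residents from foreign governments 89.1; primary income: compensation earned by residents employed abroad 167.6, compensation paid to foreign seasonal workers 163.5, dividends received from foreign subsidiaries of resident firms 308.0; financial account: sale of domestic government bonds to non-residents 1001.4, borrowing by resident firms from foreign banks 519.5; capital account: sale of embassy land to a foreign government 71.6.)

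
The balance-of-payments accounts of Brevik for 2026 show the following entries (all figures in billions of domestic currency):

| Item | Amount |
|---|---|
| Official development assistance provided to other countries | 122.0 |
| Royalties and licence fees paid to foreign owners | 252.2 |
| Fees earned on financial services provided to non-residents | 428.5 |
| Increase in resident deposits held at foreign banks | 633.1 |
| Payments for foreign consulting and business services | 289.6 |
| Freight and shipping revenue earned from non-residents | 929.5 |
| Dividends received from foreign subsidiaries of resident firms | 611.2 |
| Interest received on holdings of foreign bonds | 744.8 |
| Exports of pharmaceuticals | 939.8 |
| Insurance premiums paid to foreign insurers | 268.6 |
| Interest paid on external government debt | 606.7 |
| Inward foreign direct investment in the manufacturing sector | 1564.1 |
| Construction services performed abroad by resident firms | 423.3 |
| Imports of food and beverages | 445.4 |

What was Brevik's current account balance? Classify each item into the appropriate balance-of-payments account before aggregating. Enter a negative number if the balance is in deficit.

2092.6

Goods: 939.8 - 445.4 = 494.4
Services: 428.5 + 423.3 - 252.2 + 929.5 - 268.6 - 289.6 = 970.9
Primary income: 744.8 + 611.2 - 606.7 = 749.3
Secondary income: -122.0
Current account = 494.4 + 970.9 + 749.3 + (-122.0) = 2092.6
(Excluded from the current account — financial account: increase in resident deposits held at foreign banks 633.1, inward foreign direct investment in the manufacturing sector 1564.1.)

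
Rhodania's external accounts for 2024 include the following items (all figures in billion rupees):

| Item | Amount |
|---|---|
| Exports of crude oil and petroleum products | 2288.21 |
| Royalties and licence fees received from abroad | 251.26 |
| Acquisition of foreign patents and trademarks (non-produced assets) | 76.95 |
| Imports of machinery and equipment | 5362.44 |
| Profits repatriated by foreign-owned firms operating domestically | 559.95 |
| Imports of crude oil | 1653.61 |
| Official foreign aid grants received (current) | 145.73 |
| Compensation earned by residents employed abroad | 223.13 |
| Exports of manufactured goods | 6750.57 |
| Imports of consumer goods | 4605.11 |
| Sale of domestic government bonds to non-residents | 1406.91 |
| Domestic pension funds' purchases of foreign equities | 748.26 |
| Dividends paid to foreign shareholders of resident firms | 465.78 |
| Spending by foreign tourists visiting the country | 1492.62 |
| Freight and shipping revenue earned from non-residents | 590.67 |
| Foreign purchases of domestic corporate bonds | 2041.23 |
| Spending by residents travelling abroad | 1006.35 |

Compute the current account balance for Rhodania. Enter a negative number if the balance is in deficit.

Goods: -1653.61 - 4605.11 + 2288.21 - 5362.44 + 6750.57 = -2582.38
Services: 590.67 + 251.26 - 1006.35 + 1492.62 = 1328.20
Primary income: -465.78 - 559.95 + 223.13 = -802.60
Secondary income: 145.73
Current account = (-2582.38) + 1328.20 + (-802.60) + 145.73 = -1911.05
(Excluded from the current account — capital account: acquisition of foreign patents and trademarks (non-produced assets) 76.95; financial account: sale of domestic government bonds to non-residents 1406.91, domestic pension funds' purchases of foreign equities 748.26, foreign purchases of domestic corporate bonds 2041.23.)

-1911.05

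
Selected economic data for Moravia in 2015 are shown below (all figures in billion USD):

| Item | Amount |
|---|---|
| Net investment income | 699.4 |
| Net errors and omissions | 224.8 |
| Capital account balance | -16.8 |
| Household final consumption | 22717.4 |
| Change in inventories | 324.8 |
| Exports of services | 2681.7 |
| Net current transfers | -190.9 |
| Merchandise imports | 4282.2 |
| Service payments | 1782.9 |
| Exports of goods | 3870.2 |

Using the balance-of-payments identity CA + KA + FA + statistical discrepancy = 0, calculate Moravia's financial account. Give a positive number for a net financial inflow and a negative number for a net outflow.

-1203.3

Goods balance = 3870.2 - 4282.2 = -412.0
Services balance = 2681.7 - 1782.9 = 898.8
Trade balance (goods + services) = -412.0 + 898.8 = 486.8
Net primary income = 699.4
Net secondary income = -190.9
Current account = 486.8 + 699.4 + (-190.9) = 995.3
Financial account = -(995.3 + (-16.8) + 224.8) = -1203.3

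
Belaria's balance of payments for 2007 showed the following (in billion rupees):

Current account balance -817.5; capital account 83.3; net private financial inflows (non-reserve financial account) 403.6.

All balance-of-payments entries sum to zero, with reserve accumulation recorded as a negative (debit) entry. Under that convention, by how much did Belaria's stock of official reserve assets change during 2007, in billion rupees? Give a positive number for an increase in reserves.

-330.6

Official reserve transactions balance = -((-817.5) + 83.3 + 403.6) = 330.6
An accumulation of reserves is recorded as a debit (negative entry), so the change in the stock of reserves is the negative of that balance.
Change in official reserves = -(330.6) = -330.6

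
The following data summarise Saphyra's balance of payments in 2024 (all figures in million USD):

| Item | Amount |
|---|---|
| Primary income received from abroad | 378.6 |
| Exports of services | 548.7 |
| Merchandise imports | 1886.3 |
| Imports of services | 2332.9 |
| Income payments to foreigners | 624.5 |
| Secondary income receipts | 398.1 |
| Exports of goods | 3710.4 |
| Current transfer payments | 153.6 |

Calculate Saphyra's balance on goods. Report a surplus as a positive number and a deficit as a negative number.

Goods balance = 3710.4 - 1886.3 = 1824.1

1824.1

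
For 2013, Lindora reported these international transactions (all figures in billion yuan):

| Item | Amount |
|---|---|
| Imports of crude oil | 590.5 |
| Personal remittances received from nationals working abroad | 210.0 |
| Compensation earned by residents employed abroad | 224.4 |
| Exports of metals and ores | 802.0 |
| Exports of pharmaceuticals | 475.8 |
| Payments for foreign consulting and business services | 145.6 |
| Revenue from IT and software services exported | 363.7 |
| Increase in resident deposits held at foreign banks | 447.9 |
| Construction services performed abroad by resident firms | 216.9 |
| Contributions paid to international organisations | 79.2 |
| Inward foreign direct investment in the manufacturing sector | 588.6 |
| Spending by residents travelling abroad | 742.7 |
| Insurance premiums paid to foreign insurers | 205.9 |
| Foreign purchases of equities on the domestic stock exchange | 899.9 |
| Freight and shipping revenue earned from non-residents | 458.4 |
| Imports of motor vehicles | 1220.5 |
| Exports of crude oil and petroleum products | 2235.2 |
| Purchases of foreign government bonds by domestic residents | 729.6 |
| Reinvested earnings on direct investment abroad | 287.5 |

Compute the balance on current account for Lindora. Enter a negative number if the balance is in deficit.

Goods: -1220.5 + 802.0 + 475.8 - 590.5 + 2235.2 = 1702.0
Services: -205.9 + 216.9 + 458.4 + 363.7 - 742.7 - 145.6 = -55.2
Primary income: 287.5 + 224.4 = 511.9
Secondary income: 210.0 - 79.2 = 130.8
Current account = 1702.0 + (-55.2) + 511.9 + 130.8 = 2289.5
(Excluded from the current account — financial account: increase in resident deposits held at foreign banks 447.9, inward foreign direct investment in the manufacturing sector 588.6, foreign purchases of equities on the domestic stock exchange 899.9, purchases of foreign government bonds by domestic residents 729.6.)

2289.5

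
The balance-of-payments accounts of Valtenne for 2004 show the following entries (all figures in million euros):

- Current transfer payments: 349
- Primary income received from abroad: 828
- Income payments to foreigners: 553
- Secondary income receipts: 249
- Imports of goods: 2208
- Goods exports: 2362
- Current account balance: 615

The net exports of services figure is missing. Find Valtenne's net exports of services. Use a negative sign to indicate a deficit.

286

Current account = goods balance + services balance + net primary income + net secondary income
Sum of the known components = 329
Net exports of services = CA - (known components) = 615 - 329 = 286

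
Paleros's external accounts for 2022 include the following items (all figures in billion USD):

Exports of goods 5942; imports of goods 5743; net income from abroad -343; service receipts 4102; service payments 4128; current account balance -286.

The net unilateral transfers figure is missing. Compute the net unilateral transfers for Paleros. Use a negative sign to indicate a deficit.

-116

Current account = goods balance + services balance + net primary income + net secondary income
Sum of the known components = -170
Net unilateral transfers = CA - (known components) = -286 - (-170) = -116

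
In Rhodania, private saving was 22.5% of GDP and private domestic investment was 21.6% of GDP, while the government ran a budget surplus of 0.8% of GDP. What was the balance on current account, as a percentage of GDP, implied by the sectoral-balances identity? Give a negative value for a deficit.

1.7

By the sectoral-balances identity, CA = (S_private - I) + (T - G).
Private balance = 22.5 - 21.6 = 0.9
Government balance (T - G) = 0.8
CA = 0.9 + 0.8 = 1.7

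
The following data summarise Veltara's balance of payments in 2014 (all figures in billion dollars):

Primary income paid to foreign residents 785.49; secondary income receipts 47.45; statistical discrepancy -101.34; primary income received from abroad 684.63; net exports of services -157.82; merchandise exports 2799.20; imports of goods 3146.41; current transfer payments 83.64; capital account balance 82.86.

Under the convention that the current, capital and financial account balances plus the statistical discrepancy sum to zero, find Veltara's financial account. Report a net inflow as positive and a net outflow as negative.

660.56

Goods balance = 2799.20 - 3146.41 = -347.21
Services balance = -157.82
Trade balance (goods + services) = -347.21 + (-157.82) = -505.03
Net primary income = 684.63 - 785.49 = -100.86
Net secondary income = 47.45 - 83.64 = -36.19
Current account = -505.03 + (-100.86) + (-36.19) = -642.08
Financial account = -(-642.08 + 82.86 + (-101.34)) = 660.56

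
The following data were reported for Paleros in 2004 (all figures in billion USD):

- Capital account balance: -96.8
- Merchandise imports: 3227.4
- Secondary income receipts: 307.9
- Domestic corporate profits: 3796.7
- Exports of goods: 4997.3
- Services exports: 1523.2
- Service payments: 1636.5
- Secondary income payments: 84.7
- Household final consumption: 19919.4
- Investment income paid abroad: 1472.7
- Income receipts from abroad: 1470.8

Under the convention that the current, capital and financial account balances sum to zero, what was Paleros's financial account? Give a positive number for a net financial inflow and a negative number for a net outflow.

-1781.1

Goods balance = 4997.3 - 3227.4 = 1769.9
Services balance = 1523.2 - 1636.5 = -113.3
Trade balance (goods + services) = 1769.9 + (-113.3) = 1656.6
Net primary income = 1470.8 - 1472.7 = -1.9
Net secondary income = 307.9 - 84.7 = 223.2
Current account = 1656.6 + (-1.9) + 223.2 = 1877.9
Financial account = -(1877.9 + (-96.8)) = -1781.1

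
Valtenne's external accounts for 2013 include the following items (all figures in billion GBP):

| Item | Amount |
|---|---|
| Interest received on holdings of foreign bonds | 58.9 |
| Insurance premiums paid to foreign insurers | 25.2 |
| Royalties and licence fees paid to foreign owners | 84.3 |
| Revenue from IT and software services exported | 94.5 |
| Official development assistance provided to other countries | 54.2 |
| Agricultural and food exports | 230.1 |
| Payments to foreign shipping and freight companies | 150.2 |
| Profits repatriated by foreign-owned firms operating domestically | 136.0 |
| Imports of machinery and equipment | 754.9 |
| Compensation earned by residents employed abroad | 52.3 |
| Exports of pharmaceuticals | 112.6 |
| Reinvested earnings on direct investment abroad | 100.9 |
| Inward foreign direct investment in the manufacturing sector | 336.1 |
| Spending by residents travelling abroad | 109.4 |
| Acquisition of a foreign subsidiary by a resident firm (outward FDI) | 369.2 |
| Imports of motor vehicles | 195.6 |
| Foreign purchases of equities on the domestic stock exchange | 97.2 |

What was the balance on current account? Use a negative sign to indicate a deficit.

-860.5

Goods: -195.6 + 230.1 + 112.6 - 754.9 = -607.8
Services: -150.2 + 94.5 - 84.3 - 25.2 - 109.4 = -274.6
Primary income: 58.9 - 136.0 + 100.9 + 52.3 = 76.1
Secondary income: -54.2
Current account = (-607.8) + (-274.6) + 76.1 + (-54.2) = -860.5
(Excluded from the current account — financial account: inward foreign direct investment in the manufacturing sector 336.1, acquisition of a foreign subsidiary by a resident firm (outward FDI) 369.2, foreign purchases of equities on the domestic stock exchange 97.2.)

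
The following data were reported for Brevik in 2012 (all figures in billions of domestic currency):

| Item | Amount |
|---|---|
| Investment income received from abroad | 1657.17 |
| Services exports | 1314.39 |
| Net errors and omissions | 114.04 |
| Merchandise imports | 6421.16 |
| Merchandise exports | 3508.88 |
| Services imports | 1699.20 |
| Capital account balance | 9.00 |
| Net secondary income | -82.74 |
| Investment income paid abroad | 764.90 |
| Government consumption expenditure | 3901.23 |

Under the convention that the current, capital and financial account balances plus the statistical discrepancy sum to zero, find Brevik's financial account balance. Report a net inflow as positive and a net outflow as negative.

Goods balance = 3508.88 - 6421.16 = -2912.28
Services balance = 1314.39 - 1699.20 = -384.81
Trade balance (goods + services) = -2912.28 + (-384.81) = -3297.09
Net primary income = 1657.17 - 764.90 = 892.27
Net secondary income = -82.74
Current account = -3297.09 + 892.27 + (-82.74) = -2487.56
Financial account = -(-2487.56 + 9.00 + 114.04) = 2364.52

2364.52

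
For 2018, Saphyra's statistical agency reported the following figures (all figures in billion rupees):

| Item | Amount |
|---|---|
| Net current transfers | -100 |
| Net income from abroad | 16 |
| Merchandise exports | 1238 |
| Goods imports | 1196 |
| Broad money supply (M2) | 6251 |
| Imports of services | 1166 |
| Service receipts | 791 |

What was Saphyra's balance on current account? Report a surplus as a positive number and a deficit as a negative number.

Goods balance = 1238 - 1196 = 42
Services balance = 791 - 1166 = -375
Trade balance (goods + services) = 42 + (-375) = -333
Net primary income = 16
Net secondary income = -100
Current account = -333 + 16 + (-100) = -417

-417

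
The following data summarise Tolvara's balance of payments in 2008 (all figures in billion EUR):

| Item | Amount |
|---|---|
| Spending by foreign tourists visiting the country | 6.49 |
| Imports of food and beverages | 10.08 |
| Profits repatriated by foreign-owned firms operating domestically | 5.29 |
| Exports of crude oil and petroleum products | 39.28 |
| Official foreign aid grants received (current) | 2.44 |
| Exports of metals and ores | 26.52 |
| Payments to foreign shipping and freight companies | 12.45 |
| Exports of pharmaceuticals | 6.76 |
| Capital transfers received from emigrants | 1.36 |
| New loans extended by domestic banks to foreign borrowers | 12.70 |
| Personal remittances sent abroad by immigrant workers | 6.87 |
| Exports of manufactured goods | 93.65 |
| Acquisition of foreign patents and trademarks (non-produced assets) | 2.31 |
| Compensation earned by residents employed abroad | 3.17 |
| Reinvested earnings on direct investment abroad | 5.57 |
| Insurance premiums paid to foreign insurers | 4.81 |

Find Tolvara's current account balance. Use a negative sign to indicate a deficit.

Goods: 39.28 - 10.08 + 26.52 + 6.76 + 93.65 = 156.13
Services: -12.45 - 4.81 + 6.49 = -10.77
Primary income: 5.57 + 3.17 - 5.29 = 3.45
Secondary income: -6.87 + 2.44 = -4.43
Current account = 156.13 + (-10.77) + 3.45 + (-4.43) = 144.38
(Excluded from the current account — capital account: capital transfers received from emigrants 1.36, acquisition of foreign patents and trademarks (non-produced assets) 2.31; financial account: new loans extended by domestic banks to foreign borrowers 12.70.)

144.38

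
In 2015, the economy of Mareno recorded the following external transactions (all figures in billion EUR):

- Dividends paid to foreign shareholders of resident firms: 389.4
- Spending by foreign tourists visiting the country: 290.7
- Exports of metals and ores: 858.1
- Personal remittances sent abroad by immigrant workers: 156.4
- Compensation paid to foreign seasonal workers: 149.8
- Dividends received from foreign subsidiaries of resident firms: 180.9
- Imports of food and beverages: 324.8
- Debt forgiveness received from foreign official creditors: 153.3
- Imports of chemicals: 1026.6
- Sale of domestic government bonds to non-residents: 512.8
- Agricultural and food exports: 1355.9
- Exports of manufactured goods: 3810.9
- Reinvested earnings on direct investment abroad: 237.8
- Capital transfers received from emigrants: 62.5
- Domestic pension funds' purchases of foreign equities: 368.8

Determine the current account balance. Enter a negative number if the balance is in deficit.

4687.3

Goods: -324.8 + 858.1 + 1355.9 - 1026.6 + 3810.9 = 4673.5
Services: 290.7
Primary income: -149.8 + 237.8 - 389.4 + 180.9 = -120.5
Secondary income: -156.4
Current account = 4673.5 + 290.7 + (-120.5) + (-156.4) = 4687.3
(Excluded from the current account — capital account: debt forgiveness received from foreign official creditors 153.3, capital transfers received from emigrants 62.5; financial account: sale of domestic government bonds to non-residents 512.8, domestic pension funds' purchases of foreign equities 368.8.)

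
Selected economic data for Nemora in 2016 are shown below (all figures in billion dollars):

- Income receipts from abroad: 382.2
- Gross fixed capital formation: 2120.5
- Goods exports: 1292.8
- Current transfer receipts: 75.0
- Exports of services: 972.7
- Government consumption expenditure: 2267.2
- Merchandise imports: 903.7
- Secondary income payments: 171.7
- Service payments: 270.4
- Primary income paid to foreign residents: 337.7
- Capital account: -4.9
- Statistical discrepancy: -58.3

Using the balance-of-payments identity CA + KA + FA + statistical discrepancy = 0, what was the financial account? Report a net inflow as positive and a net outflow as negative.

-976.0

Goods balance = 1292.8 - 903.7 = 389.1
Services balance = 972.7 - 270.4 = 702.3
Trade balance (goods + services) = 389.1 + 702.3 = 1091.4
Net primary income = 382.2 - 337.7 = 44.5
Net secondary income = 75.0 - 171.7 = -96.7
Current account = 1091.4 + 44.5 + (-96.7) = 1039.2
Financial account = -(1039.2 + (-4.9) + (-58.3)) = -976.0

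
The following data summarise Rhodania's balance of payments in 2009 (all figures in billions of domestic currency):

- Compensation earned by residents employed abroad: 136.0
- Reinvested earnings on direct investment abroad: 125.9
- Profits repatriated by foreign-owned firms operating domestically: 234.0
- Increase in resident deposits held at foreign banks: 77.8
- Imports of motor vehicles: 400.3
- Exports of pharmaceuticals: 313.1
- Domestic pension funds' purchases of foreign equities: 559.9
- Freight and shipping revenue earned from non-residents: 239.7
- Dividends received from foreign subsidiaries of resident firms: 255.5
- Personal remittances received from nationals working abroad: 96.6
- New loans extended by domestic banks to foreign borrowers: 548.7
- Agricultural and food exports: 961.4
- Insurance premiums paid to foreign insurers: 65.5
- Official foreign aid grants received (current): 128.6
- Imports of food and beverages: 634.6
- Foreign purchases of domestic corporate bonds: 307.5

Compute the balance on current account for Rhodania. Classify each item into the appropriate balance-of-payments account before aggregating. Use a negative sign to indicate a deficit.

Goods: -634.6 - 400.3 + 313.1 + 961.4 = 239.6
Services: -65.5 + 239.7 = 174.2
Primary income: -234.0 + 125.9 + 255.5 + 136.0 = 283.4
Secondary income: 96.6 + 128.6 = 225.2
Current account = 239.6 + 174.2 + 283.4 + 225.2 = 922.4
(Excluded from the current account — financial account: increase in resident deposits held at foreign banks 77.8, domestic pension funds' purchases of foreign equities 559.9, new loans extended by domestic banks to foreign borrowers 548.7, foreign purchases of domestic corporate bonds 307.5.)

922.4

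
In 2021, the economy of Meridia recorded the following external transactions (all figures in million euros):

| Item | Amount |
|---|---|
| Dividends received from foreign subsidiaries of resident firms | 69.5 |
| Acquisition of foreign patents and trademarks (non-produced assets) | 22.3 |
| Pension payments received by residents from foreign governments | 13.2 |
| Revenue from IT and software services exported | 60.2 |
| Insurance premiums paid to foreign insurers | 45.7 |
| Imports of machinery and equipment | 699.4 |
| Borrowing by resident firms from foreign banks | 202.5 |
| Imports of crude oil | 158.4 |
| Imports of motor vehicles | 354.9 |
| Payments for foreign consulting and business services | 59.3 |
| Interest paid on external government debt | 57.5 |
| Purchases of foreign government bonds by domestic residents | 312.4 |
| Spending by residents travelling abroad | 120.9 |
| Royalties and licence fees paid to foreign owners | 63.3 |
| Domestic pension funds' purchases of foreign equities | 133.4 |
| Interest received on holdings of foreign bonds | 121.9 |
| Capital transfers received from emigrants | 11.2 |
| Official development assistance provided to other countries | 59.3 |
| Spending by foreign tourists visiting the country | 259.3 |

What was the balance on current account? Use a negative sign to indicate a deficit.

-1094.6

Goods: -354.9 - 699.4 - 158.4 = -1212.7
Services: -63.3 - 45.7 + 259.3 - 120.9 - 59.3 + 60.2 = 30.3
Primary income: -57.5 + 69.5 + 121.9 = 133.9
Secondary income: 13.2 - 59.3 = -46.1
Current account = (-1212.7) + 30.3 + 133.9 + (-46.1) = -1094.6
(Excluded from the current account — capital account: acquisition of foreign patents and trademarks (non-produced assets) 22.3, capital transfers received from emigrants 11.2; financial account: borrowing by resident firms from foreign banks 202.5, purchases of foreign government bonds by domestic residents 312.4, domestic pension funds' purchases of foreign equities 133.4.)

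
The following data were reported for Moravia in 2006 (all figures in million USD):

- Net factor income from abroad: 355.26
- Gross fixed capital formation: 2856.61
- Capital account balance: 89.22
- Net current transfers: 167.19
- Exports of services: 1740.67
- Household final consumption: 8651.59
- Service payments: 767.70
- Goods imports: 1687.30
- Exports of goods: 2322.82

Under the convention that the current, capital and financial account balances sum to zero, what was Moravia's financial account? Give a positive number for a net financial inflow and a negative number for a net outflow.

-2220.16

Goods balance = 2322.82 - 1687.30 = 635.52
Services balance = 1740.67 - 767.70 = 972.97
Trade balance (goods + services) = 635.52 + 972.97 = 1608.49
Net primary income = 355.26
Net secondary income = 167.19
Current account = 1608.49 + 355.26 + 167.19 = 2130.94
Financial account = -(2130.94 + 89.22) = -2220.16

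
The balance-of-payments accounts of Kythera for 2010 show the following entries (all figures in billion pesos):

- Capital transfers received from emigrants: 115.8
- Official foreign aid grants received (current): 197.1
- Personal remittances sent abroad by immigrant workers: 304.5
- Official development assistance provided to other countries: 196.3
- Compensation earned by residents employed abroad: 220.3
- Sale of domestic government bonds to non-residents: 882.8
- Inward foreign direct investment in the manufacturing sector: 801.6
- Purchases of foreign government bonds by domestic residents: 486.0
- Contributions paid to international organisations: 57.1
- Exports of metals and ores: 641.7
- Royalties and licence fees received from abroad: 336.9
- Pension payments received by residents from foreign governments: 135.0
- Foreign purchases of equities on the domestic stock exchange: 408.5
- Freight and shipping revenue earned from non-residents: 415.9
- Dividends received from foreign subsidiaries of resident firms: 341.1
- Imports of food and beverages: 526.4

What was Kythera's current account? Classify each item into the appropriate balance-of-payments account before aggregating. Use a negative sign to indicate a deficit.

1203.7

Goods: -526.4 + 641.7 = 115.3
Services: 415.9 + 336.9 = 752.8
Primary income: 341.1 + 220.3 = 561.4
Secondary income: -57.1 - 196.3 - 304.5 + 197.1 + 135.0 = -225.8
Current account = 115.3 + 752.8 + 561.4 + (-225.8) = 1203.7
(Excluded from the current account — capital account: capital transfers received from emigrants 115.8; financial account: sale of domestic government bonds to non-residents 882.8, inward foreign direct investment in the manufacturing sector 801.6, purchases of foreign government bonds by domestic residents 486.0, foreign purchases of equities on the domestic stock exchange 408.5.)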